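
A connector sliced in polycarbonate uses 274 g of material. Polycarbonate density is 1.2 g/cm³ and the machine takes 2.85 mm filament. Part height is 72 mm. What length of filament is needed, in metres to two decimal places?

35.79 m

Extruded volume: 274/1.2 = 228.3333 cm³ (228333.3 mm³).
Cross-section of 2.85 mm filament: π·(2.85/2)² = 6.3794 mm².
L = V/A = 228333.3/6.3794 = 35792.28 mm → 35.79 m.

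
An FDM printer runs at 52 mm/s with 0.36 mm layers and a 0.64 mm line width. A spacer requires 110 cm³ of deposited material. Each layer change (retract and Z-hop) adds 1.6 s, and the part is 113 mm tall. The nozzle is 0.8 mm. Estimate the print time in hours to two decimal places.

2.69 hours

Bead cross-section = 0.36 × 0.64 = 0.2304 mm².
Toolpath length = 110 cm³ / 0.2304 mm² = 110000 / 0.2304 = 477430.6 mm.
Print-move time: 477430.6 / 52 → 9181.4 s.
Number of layers: 113 / 0.36 → 314 (rounded up).
Layer-change overhead = 314 × 1.6, so 502.4 s.
Altogether 9181.4 + 502.4 = 9683.8 s, i.e. 2.69 hours.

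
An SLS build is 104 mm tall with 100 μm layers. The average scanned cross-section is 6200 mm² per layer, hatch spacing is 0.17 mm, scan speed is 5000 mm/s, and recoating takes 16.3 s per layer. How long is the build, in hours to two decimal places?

6.82 hours

Number of layers: 104 / 0.1 → 1040 (rounded up).
Hatch length per layer: 6200 / 0.17 → 36470.6 mm.
Laser time per layer = 36470.6 / 5000 = 7.2941 s.
Time per layer = 7.2941 + 16.3, so 23.5941 s.
1040 layers × 23.5941 s/layer = 24537.864 s, i.e. 6.82 hours.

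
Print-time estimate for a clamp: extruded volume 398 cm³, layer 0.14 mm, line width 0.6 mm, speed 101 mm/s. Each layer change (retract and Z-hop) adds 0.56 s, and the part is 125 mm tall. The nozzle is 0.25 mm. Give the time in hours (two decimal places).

13.17 hours

Line area = 0.14 × 0.6 = 0.084 mm².
Path length: 398000 mm³ / 0.084 mm² → 4738095.2 mm.
Print-move time: 4738095.2 / 101 → 46911.8 s.
Number of layers: 125 / 0.14 → 893 (rounded up).
Z-hop total = 893 × 0.56 = 500.08 s.
Altogether 46911.8 + 500.08 = 47411.88 s, i.e. 13.17 hours.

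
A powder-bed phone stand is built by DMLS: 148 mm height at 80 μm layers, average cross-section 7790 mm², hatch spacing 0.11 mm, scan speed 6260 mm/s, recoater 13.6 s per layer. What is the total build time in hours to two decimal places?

12.80 hours

Number of layers: 148 / 0.08 → 1850 (rounded up).
Scan path per layer = 7790 / 0.11 = 70818.2 mm.
Laser time per layer = 70818.2 / 6260 = 11.3128 s.
Layer cycle: 11.3128 + 13.6 → 24.9128 s.
Total: 1850 × 24.9128 s = 46088.68 s → 12.80 hours.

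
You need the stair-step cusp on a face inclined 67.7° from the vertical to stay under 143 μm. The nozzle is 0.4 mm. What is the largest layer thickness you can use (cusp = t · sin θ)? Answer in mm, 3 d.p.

0.155 mm

sin(67.7°) = 0.9252; t_max = 0.143/0.9252 = 0.155 mm.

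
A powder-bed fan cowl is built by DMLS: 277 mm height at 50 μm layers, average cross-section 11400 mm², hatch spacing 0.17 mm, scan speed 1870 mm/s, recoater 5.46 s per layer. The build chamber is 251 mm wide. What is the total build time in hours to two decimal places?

63.59 hours

Layer count = ceil(277 / 0.05) = 5540.
Scan path per layer: 11400 / 0.17 → 67058.8 mm.
Scan time per layer = 67058.8 / 1870, so 35.8603 s.
Layer cycle = 35.8603 + 5.46, so 41.3203 s.
5540 layers × 41.3203 s/layer = 228914.462 s, i.e. 63.59 hours.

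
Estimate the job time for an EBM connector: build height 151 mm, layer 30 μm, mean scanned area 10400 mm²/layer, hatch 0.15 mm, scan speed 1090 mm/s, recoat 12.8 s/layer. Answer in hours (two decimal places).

106.84 hours

Number of layers: 151 / 0.03 → 5034 (rounded up).
Hatch length per layer: 10400 / 0.15 → 69333.3 mm.
Scan time per layer = 69333.3 / 1090 = 63.6085 s.
Layer cycle = 63.6085 + 12.8 = 76.4085 s.
Build time = 5034 × 76.4085 = 384640.389 s = 106.84 hours.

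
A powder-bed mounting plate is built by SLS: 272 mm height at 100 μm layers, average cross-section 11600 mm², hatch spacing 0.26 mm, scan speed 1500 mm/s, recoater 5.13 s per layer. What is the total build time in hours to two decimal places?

26.35 hours

Number of layers: 272 / 0.1 → 2720 (rounded up).
Per-layer scan distance = 11600 / 0.26 = 44615.4 mm.
Per-layer scan time = 44615.4 / 1500 = 29.7436 s.
Time per layer = 29.7436 + 5.13, so 34.8736 s.
Build time = 2720 × 34.8736 = 94856.192 s = 26.35 hours.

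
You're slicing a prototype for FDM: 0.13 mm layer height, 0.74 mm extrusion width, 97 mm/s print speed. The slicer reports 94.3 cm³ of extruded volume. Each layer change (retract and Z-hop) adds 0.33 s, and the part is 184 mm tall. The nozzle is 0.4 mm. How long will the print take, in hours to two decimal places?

Extrusion cross-section = 0.13 × 0.74 = 0.0962 mm².
Toolpath length = 94.3 cm³ / 0.0962 mm² = 94300 / 0.0962 = 980249.5 mm.
Time extruding = 980249.5 / 97, so 10105.7 s.
Layer count = ceil(184 / 0.13) = 1416.
Z-hop total = 1416 × 0.33, so 467.28 s.
Total = 10105.7 + 467.28 = 10572.98 s = 2.94 hours.

2.94 hours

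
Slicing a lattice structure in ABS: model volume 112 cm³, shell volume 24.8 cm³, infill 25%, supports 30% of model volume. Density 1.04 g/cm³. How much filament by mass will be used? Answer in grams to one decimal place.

Infill region = 112 − 24.8 = 87.2 cm³.
Infill deposited: 0.25 × 87.2 → 21.8 cm³.
Support: 0.30 × 112 → 33.6 cm³.
Deposited volume = 24.8 + 21.8 + 33.6 = 80.2 cm³.
Mass: 80.2 × 1.04 → 83.408 g.

83.4 g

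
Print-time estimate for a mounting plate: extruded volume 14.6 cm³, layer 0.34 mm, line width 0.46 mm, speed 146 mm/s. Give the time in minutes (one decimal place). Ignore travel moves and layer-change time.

Extrusion cross-section = 0.34 × 0.46 = 0.1564 mm².
Total extruded path = 14600/0.1564 = 93350.4 mm.
Extrusion time = 93350.4 / 146, so 639.4 s.
That's 639.4 s → 10.7 minutes.

10.7 minutes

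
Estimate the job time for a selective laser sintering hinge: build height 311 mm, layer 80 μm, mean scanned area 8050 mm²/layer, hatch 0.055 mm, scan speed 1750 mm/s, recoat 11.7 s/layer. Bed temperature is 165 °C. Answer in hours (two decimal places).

102.96 hours

Layers = ⌈311/0.08⌉ = 3888.
Hatch length per layer = 8050 / 0.055 = 146363.6 mm.
Per-layer scan time: 146363.6 / 1750 → 83.6363 s.
Time per layer: 83.6363 + 11.7 → 95.3363 s.
Total: 3888 × 95.3363 s = 370667.5344 s → 102.96 hours.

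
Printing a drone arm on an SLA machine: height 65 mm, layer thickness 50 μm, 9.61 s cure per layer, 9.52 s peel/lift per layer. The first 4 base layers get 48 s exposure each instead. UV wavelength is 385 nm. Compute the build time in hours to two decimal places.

6.95 hours

Number of layers: 65 / 0.05 → 1300 (rounded up).
Burn-in layers = 4 × (48 + 9.52), so 230.08 s.
Regular layers: 1296 × (9.61 + 9.52) → 24792.48 s.
Total = 230.08 + 24792.48 = 25022.56 s = 6.95 hours.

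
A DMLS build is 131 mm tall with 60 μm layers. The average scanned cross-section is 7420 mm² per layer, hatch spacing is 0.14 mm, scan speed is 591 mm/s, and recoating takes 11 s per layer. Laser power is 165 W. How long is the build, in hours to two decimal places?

Layers = ⌈131/0.06⌉ = 2184.
Scan path per layer = 7420 / 0.14, so 53000 mm.
Scan time per layer: 53000 / 591 → 89.6785 s.
Per-layer time: 89.6785 + 11 → 100.6785 s.
2184 layers × 100.6785 s/layer = 219881.844 s, i.e. 61.08 hours.

61.08 hours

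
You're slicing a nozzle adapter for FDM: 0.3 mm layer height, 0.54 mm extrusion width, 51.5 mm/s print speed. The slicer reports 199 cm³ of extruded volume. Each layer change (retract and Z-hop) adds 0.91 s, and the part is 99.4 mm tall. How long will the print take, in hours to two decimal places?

6.71 hours

Bead cross-section = 0.3 × 0.54 = 0.162 mm².
Toolpath length = 199 cm³ / 0.162 mm² = 199000 / 0.162 = 1228395.1 mm.
Time extruding: 1228395.1 / 51.5 → 23852.3 s.
Number of layers: 99.4 / 0.3 → 332 (rounded up).
Non-print overhead: 332 × 0.91 → 302.12 s.
Total = 23852.3 + 302.12 = 24154.42 s = 6.71 hours.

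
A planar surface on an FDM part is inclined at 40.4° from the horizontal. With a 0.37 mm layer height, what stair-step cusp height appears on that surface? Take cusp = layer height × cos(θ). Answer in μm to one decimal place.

Cusp = layer height × cos(40.4°) = 0.37 × 0.7615 = 0.281755 mm = 281.8 μm.

281.8 μm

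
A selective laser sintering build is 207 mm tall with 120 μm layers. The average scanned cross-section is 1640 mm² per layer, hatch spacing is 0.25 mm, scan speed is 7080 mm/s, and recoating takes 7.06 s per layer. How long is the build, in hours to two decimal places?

3.83 hours

Layers = ⌈207/0.12⌉ = 1725.
Per-layer scan distance = 1640 / 0.25 = 6560 mm.
Scan time per layer = 6560 / 7080, so 0.9266 s.
Layer cycle = 0.9266 + 7.06, so 7.9866 s.
Build time = 1725 × 7.9866 = 13776.885 s = 3.83 hours.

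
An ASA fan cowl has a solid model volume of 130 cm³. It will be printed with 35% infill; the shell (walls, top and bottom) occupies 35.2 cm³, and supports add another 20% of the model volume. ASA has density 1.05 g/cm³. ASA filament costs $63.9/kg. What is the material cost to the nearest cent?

Interior volume = 130 − 35.2 = 94.8 cm³.
Deposited infill = 0.35 × 94.8 = 33.18 cm³.
Support: 0.20 × 130 → 26 cm³.
Total extruded: 35.2 + 33.18 + 26 → 94.38 cm³.
Mass = 94.38 × 1.05, so 99.099 g.
Cost = 99.099 g / 1000 × $63.9/kg = $6.33.

$6.33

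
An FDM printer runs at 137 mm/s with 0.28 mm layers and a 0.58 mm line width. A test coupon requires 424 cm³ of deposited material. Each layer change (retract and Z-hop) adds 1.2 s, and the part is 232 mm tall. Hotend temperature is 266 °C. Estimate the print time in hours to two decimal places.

Extrusion cross-section = 0.28 × 0.58, so 0.1624 mm².
Total extruded path = 424000/0.1624 = 2610837.4 mm.
Extrusion time = 2610837.4 / 137, so 19057.2 s.
Number of layers: 232 / 0.28 → 829 (rounded up).
Non-print overhead: 829 × 1.2 → 994.8 s.
Altogether 19057.2 + 994.8 = 20052 s, i.e. 5.57 hours.

5.57 hours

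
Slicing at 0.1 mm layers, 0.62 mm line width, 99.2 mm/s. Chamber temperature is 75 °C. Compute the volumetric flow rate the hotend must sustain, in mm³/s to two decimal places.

Bead cross-section = 0.1 × 0.62, so 0.062 mm².
Q = v·A = 99.2 × 0.062 = 6.15 mm³/s.

6.15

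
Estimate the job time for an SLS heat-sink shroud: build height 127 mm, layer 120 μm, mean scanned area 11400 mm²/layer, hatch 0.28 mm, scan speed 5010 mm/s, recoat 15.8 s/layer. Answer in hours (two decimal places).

7.04 hours

Number of layers: 127 / 0.12 → 1059 (rounded up).
Scan path per layer = 11400 / 0.28 = 40714.3 mm.
Scan time per layer: 40714.3 / 5010 → 8.1266 s.
Layer cycle: 8.1266 + 15.8 → 23.9266 s.
1059 layers × 23.9266 s/layer = 25338.2694 s, i.e. 7.04 hours.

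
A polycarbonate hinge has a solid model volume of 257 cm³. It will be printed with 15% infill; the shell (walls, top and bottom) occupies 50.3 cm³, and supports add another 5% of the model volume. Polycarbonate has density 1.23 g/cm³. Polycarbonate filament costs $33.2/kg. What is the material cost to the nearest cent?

$3.84

Infill region = 257 − 50.3, so 206.7 cm³.
Infill deposited = 0.15 × 206.7, so 31.005 cm³.
Support: 0.05 × 257 → 12.85 cm³.
Deposited volume = 50.3 + 31.005 + 12.85, so 94.155 cm³.
Mass = 94.155 × 1.23 = 115.81065 g.
At $33.2/kg: 115.81065/1000 × 33.2 = $3.84.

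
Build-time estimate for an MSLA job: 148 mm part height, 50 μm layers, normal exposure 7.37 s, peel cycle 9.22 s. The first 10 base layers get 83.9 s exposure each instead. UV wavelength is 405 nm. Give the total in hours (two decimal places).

Number of layers: 148 / 0.05 → 2960 (rounded up).
Bottom layers: 10 × (83.9 + 9.22) → 931.2 s.
Normal layers: 2950 × (7.37 + 9.22) → 48940.5 s.
Sum: 931.2 + 48940.5 = 49871.7 s → 13.85 hours.

13.85 hours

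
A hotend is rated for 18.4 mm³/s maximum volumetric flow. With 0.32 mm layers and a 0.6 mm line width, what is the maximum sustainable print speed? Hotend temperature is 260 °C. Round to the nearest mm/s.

Extrusion cross-section = 0.32 × 0.6, so 0.192 mm².
Max speed = 18.4 / 0.192 = 95.83 ≈ 96 mm/s.

96 mm/s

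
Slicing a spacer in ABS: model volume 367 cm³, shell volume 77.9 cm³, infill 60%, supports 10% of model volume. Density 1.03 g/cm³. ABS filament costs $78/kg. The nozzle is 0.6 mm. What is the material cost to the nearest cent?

Volume inside the shell = 367 − 77.9, so 289.1 cm³.
Deposited infill: 0.60 × 289.1 → 173.46 cm³.
Support: 0.10 × 367 → 36.7 cm³.
Total printed volume: 77.9 + 173.46 + 36.7 → 288.06 cm³.
Mass = 288.06 × 1.03, so 296.7018 g.
Cost = 296.7018 g / 1000 × $78/kg = $23.14.

$23.14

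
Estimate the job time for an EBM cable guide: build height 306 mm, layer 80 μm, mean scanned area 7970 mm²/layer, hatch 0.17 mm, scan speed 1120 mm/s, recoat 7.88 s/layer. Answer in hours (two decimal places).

Number of layers: 306 / 0.08 → 3825 (rounded up).
Hatch length per layer: 7970 / 0.17 → 46882.4 mm.
Beam time per layer = 46882.4 / 1120, so 41.8593 s.
Layer cycle = 41.8593 + 7.88 = 49.7393 s.
Total: 3825 × 49.7393 s = 190252.8225 s → 52.85 hours.

52.85 hours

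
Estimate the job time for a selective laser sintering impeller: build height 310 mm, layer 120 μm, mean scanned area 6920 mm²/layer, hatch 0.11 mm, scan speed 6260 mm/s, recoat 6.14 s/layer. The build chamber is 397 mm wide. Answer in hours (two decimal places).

Layer count = ceil(310 / 0.12) = 2584.
Per-layer scan distance = 6920 / 0.11 = 62909.1 mm.
Per-layer scan time: 62909.1 / 6260 → 10.0494 s.
Time per layer = 10.0494 + 6.14, so 16.1894 s.
Build time = 2584 × 16.1894 = 41833.4096 s = 11.62 hours.

11.62 hours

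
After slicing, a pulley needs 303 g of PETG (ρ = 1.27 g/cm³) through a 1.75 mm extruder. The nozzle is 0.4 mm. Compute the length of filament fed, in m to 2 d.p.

99.19 m

Extruded volume: 303/1.27 = 238.5827 cm³ (238582.7 mm³).
Filament cross-section = π × (1.75/2)² = 2.4053 mm².
L = V/A = 238582.7/2.4053 = 99190.41 mm → 99.19 m.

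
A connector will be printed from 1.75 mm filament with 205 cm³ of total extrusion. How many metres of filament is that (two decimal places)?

Filament cross-section = π × (1.75/2)² = 2.4053 mm².
L = 205000 mm³ / 2.4053 mm² = 85228.45 mm, i.e. 85.23 m.

85.23 m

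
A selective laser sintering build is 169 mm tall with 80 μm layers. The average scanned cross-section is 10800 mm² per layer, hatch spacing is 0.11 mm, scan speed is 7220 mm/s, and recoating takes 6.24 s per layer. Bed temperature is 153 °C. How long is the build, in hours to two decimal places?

Layers = ⌈169/0.08⌉ = 2113.
Hatch length per layer = 10800 / 0.11 = 98181.8 mm.
Scan time per layer = 98181.8 / 7220 = 13.5986 s.
Time per layer = 13.5986 + 6.24, so 19.8386 s.
2113 layers × 19.8386 s/layer = 41918.9618 s, i.e. 11.64 hours.

11.64 hours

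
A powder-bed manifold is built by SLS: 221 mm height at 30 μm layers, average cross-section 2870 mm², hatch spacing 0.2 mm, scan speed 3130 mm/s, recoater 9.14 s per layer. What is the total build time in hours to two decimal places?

28.09 hours

Layer count = ceil(221 / 0.03) = 7367.
Hatch length per layer: 2870 / 0.2 → 14350 mm.
Laser time per layer = 14350 / 3130 = 4.5847 s.
Per-layer time: 4.5847 + 9.14 → 13.7247 s.
7367 layers × 13.7247 s/layer = 101109.8649 s, i.e. 28.09 hours.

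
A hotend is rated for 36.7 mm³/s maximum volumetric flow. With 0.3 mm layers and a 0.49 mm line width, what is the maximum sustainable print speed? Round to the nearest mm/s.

A = 0.3 × 0.49, so 0.147 mm².
v_max = Q/A = 36.7/0.147 = 249.66 mm/s → 250 mm/s.

250 mm/s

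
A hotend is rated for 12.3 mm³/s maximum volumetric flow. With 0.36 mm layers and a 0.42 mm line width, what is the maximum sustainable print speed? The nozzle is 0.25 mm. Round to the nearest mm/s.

Extrusion cross-section = 0.36 × 0.42, so 0.1512 mm².
v_max = Q/A = 12.3/0.1512 = 81.35 mm/s → 81 mm/s.

81 mm/s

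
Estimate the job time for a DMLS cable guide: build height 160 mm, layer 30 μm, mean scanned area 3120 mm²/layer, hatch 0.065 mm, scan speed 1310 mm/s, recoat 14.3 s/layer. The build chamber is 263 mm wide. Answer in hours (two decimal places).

75.48 hours

Number of layers: 160 / 0.03 → 5334 (rounded up).
Hatch length per layer = 3120 / 0.065 = 48000 mm.
Laser time per layer: 48000 / 1310 → 36.6412 s.
Per-layer time = 36.6412 + 14.3 = 50.9412 s.
Build time = 5334 × 50.9412 = 271720.3608 s = 75.48 hours.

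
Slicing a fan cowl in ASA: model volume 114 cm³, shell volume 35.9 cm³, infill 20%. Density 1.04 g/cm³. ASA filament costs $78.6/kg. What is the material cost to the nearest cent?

$4.21

Interior volume = 114 − 35.9, so 78.1 cm³.
Infill volume: 0.20 × 78.1 → 15.62 cm³.
Total printed volume: 35.9 + 15.62 → 51.52 cm³.
Mass = 51.52 × 1.04 = 53.5808 g.
Cost = 53.5808 g / 1000 × $78.6/kg = $4.21.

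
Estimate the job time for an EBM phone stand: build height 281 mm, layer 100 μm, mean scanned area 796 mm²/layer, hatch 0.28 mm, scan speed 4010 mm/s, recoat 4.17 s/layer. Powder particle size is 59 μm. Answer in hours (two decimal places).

3.81 hours

Number of layers: 281 / 0.1 → 2810 (rounded up).
Per-layer scan distance: 796 / 0.28 → 2842.9 mm.
Per-layer scan time = 2842.9 / 4010 = 0.709 s.
Per-layer time: 0.709 + 4.17 → 4.879 s.
Build time = 2810 × 4.879 = 13709.99 s = 3.81 hours.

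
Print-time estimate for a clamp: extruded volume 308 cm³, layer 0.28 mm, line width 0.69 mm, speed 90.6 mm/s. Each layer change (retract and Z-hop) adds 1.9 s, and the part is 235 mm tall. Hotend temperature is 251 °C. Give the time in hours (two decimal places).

5.33 hours

Line area = 0.28 × 0.69 = 0.1932 mm².
Total extruded path = 308000/0.1932 = 1594202.9 mm.
Extrusion time: 1594202.9 / 90.6 → 17596.1 s.
Number of layers: 235 / 0.28 → 840 (rounded up).
Layer-change overhead: 840 × 1.9 → 1596 s.
Total = 17596.1 + 1596 = 19192.1 s = 5.33 hours.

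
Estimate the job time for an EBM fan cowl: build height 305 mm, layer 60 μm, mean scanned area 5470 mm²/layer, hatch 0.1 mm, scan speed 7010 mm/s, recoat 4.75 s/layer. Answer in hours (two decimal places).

17.73 hours

Layer count = ceil(305 / 0.06) = 5084.
Scan path per layer = 5470 / 0.1, so 54700 mm.
Beam time per layer: 54700 / 7010 → 7.8031 s.
Time per layer = 7.8031 + 4.75 = 12.5531 s.
5084 layers × 12.5531 s/layer = 63819.9604 s, i.e. 17.73 hours.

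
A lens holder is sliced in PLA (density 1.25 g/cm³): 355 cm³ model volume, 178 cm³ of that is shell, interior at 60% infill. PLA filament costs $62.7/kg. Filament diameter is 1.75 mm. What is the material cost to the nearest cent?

$22.27

Volume inside the shell = 355 − 178 = 177 cm³.
Deposited infill: 0.60 × 177 → 106.2 cm³.
Total extruded: 178 + 106.2 → 284.2 cm³.
Mass: 284.2 × 1.25 → 355.25 g.
At $62.7/kg: 355.25/1000 × 62.7 = $22.27.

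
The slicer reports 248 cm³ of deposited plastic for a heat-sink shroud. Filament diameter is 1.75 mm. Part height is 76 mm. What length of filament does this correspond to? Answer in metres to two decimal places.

103.11 m

A = π r² = π × 0.875² = 2.4053 mm².
Length = 248 cm³ / 2.4053 mm² = 248000 / 2.4053 = 103105.64 mm = 103.11 m.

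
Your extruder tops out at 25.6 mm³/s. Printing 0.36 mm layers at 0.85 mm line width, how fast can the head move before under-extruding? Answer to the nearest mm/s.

Extrusion cross-section = 0.36 × 0.85 = 0.306 mm².
v_max = Q/A = 25.6/0.306 = 83.66 mm/s → 84 mm/s.

84 mm/s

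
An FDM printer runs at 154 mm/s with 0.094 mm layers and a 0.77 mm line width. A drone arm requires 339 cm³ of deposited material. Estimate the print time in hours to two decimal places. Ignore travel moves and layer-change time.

Line area = 0.094 × 0.77, so 0.07238 mm².
Total extruded path = 339000/0.07238 = 4683614.3 mm.
Time extruding = 4683614.3 / 154, so 30413.1 s.
That's 30413.1 s → 8.45 hours.

8.45 hours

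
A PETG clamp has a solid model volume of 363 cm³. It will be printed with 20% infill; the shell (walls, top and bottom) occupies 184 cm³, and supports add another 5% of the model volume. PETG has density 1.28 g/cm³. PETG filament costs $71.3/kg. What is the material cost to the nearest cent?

Infill region = 363 − 184 = 179 cm³.
Deposited infill: 0.20 × 179 → 35.8 cm³.
Support: 0.05 × 363 → 18.15 cm³.
Total printed volume: 184 + 35.8 + 18.15 → 237.95 cm³.
Mass: 237.95 × 1.28 → 304.576 g.
At $71.3/kg: 304.576/1000 × 71.3 = $21.72.

$21.72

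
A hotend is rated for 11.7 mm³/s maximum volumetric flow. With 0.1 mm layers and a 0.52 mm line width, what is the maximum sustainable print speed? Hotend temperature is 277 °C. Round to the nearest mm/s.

225 mm/s

A = 0.1 × 0.52, so 0.052 mm².
v_max = Q/A = 11.7/0.052 = 225.00 mm/s → 225 mm/s.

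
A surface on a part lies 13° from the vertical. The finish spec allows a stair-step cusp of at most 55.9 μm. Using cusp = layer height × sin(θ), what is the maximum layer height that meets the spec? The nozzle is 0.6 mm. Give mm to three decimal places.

0.248 mm

t = h_c / sin θ = 0.0559 / 0.2250 = 0.248 mm.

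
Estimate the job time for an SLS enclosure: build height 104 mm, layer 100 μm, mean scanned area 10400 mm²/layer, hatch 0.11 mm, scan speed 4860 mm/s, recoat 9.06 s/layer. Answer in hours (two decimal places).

8.24 hours

Layers = ⌈104/0.1⌉ = 1040.
Scan path per layer: 10400 / 0.11 → 94545.5 mm.
Scan time per layer = 94545.5 / 4860, so 19.4538 s.
Time per layer = 19.4538 + 9.06, so 28.5138 s.
Build time = 1040 × 28.5138 = 29654.352 s = 8.24 hours.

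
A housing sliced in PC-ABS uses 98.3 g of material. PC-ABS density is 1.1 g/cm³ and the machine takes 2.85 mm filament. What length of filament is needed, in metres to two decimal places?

14.01 m

Extruded volume: 98.3/1.1 = 89.3636 cm³ (89363.6 mm³).
Cross-section of 2.85 mm filament: π·(2.85/2)² = 6.3794 mm².
L = V/A = 89363.6/6.3794 = 14008.15 mm → 14.01 m.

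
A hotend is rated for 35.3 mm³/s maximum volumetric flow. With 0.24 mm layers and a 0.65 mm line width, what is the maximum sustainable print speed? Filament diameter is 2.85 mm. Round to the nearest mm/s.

226 mm/s

Extrusion cross-section: 0.24 × 0.65 → 0.156 mm².
v_max = Q/A = 35.3/0.156 = 226.28 mm/s → 226 mm/s.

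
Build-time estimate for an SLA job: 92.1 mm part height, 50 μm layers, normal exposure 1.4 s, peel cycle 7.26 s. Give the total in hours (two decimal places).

Number of layers: 92.1 / 0.05 → 1842 (rounded up).
Each layer takes = 1.4 + 7.26, so 8.66 s.
Total = 1842 × 8.66 = 15951.72 s = 4.43 hours.

4.43 hours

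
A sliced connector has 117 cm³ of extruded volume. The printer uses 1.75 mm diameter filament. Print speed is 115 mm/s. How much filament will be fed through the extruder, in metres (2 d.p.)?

48.64 m

Cross-section of 1.75 mm filament: π·(1.75/2)² = 2.4053 mm².
L = 117000 mm³ / 2.4053 mm² = 48642.58 mm, i.e. 48.64 m.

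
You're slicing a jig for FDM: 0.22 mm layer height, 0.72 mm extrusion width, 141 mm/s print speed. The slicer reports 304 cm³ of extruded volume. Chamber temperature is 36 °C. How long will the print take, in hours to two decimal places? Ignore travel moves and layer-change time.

3.78 hours

Bead cross-section = 0.22 × 0.72, so 0.1584 mm².
Total extruded path = 304000/0.1584 = 1919191.9 mm.
Extrusion time: 1919191.9 / 141 → 13611.3 s.
Converting: 13611.3 s = 3.78 hours.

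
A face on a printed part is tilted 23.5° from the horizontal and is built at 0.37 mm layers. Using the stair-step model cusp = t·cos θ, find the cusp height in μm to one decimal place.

339.3 μm

cos(23.5°) = 0.9171, so cusp = 0.37 × 0.9171 = 0.339327 mm → 339.3 μm.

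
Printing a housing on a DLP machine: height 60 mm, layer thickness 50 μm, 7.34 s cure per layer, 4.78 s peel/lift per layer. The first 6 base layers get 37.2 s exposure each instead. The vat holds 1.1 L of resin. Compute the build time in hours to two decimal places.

Layers = ⌈60/0.05⌉ = 1200.
Bottom layers: 6 × (37.2 + 4.78) → 251.88 s.
Normal layers = 1194 × (7.34 + 4.78), so 14471.28 s.
Sum: 251.88 + 14471.28 = 14723.16 s → 4.09 hours.

4.09 hours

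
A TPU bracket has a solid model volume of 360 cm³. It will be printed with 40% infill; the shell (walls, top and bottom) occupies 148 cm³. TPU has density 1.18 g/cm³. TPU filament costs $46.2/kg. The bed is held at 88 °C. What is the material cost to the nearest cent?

Infill region = 360 − 148 = 212 cm³.
Deposited infill = 0.40 × 212, so 84.8 cm³.
Total printed volume = 148 + 84.8 = 232.8 cm³.
Mass = 232.8 × 1.18 = 274.704 g.
Cost = 274.704 g / 1000 × $46.2/kg = $12.69.

$12.69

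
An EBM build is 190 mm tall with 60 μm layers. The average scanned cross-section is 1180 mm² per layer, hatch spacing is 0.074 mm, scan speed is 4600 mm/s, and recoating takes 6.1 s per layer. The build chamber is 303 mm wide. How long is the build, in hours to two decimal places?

8.42 hours

Number of layers: 190 / 0.06 → 3167 (rounded up).
Per-layer scan distance: 1180 / 0.074 → 15945.9 mm.
Scan time per layer = 15945.9 / 4600 = 3.4665 s.
Per-layer time = 3.4665 + 6.1, so 9.5665 s.
3167 layers × 9.5665 s/layer = 30297.1055 s, i.e. 8.42 hours.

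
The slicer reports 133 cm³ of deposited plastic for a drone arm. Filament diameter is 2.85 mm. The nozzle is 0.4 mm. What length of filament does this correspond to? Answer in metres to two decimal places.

Cross-section of 2.85 mm filament: π·(2.85/2)² = 6.3794 mm².
Length = 133 cm³ / 6.3794 mm² = 133000 / 6.3794 = 20848.36 mm = 20.85 m.

20.85 m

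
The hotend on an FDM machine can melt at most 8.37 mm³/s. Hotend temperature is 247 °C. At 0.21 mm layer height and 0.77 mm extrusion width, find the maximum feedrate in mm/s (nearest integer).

52 mm/s

Extrusion cross-section = 0.21 × 0.77, so 0.1617 mm².
v_max = Q/A = 8.37/0.1617 = 51.76 mm/s → 52 mm/s.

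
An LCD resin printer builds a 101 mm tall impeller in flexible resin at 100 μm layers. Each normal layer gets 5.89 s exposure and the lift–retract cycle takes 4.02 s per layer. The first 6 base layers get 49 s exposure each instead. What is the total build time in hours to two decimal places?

Layer count = ceil(101 / 0.1) = 1010.
Base layers: 6 × (49 + 4.02) → 318.12 s.
Regular layers: 1004 × (5.89 + 4.02) → 9949.64 s.
Total = 318.12 + 9949.64 = 10267.76 s = 2.85 hours.

2.85 hours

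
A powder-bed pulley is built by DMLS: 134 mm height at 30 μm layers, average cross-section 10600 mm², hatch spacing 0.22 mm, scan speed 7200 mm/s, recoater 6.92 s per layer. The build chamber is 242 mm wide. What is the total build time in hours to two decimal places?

Layer count = ceil(134 / 0.03) = 4467.
Per-layer scan distance = 10600 / 0.22, so 48181.8 mm.
Scan time per layer = 48181.8 / 7200 = 6.6919 s.
Layer cycle = 6.6919 + 6.92 = 13.6119 s.
Total: 4467 × 13.6119 s = 60804.3573 s → 16.89 hours.

16.89 hours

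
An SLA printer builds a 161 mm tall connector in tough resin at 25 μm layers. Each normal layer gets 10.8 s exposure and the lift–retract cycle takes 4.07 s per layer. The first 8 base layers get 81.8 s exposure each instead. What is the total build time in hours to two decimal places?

26.76 hours

Layer count = ceil(161 / 0.025) = 6440.
Burn-in layers = 8 × (81.8 + 4.07) = 686.96 s.
Remaining layers: 6432 × (10.8 + 4.07) → 95643.84 s.
Sum: 686.96 + 95643.84 = 96330.8 s → 26.76 hours.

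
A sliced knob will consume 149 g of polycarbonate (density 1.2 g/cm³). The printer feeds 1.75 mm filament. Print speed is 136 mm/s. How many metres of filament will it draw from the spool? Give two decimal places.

Volume = 149 g / 1.2 g·cm⁻³ = 124.1667 cm³ = 124166.7 mm³.
A = π r² = π × 0.875² = 2.4053 mm².
Length = 124166.7 / 2.4053 = 51622.13 mm = 51.62 m.

51.62 m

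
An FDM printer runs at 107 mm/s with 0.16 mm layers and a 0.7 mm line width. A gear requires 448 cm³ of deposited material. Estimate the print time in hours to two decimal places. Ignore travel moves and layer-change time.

Line area: 0.16 × 0.7 → 0.112 mm².
Toolpath length = 448 cm³ / 0.112 mm² = 448000 / 0.112 = 4000000 mm.
Time extruding: 4000000 / 107 → 37383.2 s.
That's 37383.2 s → 10.38 hours.

10.38 hours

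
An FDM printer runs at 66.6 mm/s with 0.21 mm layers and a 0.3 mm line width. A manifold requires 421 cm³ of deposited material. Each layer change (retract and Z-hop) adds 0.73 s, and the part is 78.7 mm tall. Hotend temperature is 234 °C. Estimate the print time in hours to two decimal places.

27.95 hours

Line area = 0.21 × 0.3, so 0.063 mm².
Toolpath length = 421 cm³ / 0.063 mm² = 421000 / 0.063 = 6682539.7 mm.
Extrusion time: 6682539.7 / 66.6 → 100338.4 s.
Number of layers: 78.7 / 0.21 → 375 (rounded up).
Non-print overhead = 375 × 0.73 = 273.75 s.
Altogether 100338.4 + 273.75 = 100612.15 s, i.e. 27.95 hours.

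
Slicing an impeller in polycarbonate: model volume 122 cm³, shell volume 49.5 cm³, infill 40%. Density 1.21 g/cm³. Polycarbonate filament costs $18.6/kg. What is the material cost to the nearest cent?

$1.77

Volume inside the shell: 122 − 49.5 → 72.5 cm³.
Deposited infill = 0.40 × 72.5 = 29 cm³.
Deposited volume: 49.5 + 29 → 78.5 cm³.
Mass = 78.5 × 1.21 = 94.985 g.
Cost = 94.985 g / 1000 × $18.6/kg = $1.77.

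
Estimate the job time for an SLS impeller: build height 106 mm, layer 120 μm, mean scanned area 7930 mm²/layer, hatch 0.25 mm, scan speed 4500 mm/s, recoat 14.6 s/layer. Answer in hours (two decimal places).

5.32 hours

Layer count = ceil(106 / 0.12) = 884.
Scan path per layer = 7930 / 0.25, so 31720 mm.
Per-layer scan time = 31720 / 4500, so 7.0489 s.
Layer cycle: 7.0489 + 14.6 → 21.6489 s.
884 layers × 21.6489 s/layer = 19137.6276 s, i.e. 5.32 hours.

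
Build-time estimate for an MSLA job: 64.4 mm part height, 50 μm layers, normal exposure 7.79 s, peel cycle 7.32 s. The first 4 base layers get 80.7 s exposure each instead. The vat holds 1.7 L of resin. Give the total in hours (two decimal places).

5.49 hours

Layer count = ceil(64.4 / 0.05) = 1288.
Burn-in layers: 4 × (80.7 + 7.32) → 352.08 s.
Regular layers = 1284 × (7.79 + 7.32) = 19401.24 s.
Sum: 352.08 + 19401.24 = 19753.32 s → 5.49 hours.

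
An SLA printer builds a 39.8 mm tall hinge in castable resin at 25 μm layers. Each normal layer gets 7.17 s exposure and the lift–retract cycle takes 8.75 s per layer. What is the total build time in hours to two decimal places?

7.04 hours

Number of layers: 39.8 / 0.025 → 1592 (rounded up).
Each layer takes: 7.17 + 8.75 → 15.92 s.
Build time: 1592 × 15.92 s = 25344.64 s, i.e. 7.04 hours.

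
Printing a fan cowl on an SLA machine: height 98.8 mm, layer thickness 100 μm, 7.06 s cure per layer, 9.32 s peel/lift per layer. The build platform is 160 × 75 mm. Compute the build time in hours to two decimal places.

4.50 hours

Number of layers: 98.8 / 0.1 → 988 (rounded up).
Each layer takes = 7.06 + 9.32, so 16.38 s.
Total = 988 × 16.38 = 16183.44 s = 4.50 hours.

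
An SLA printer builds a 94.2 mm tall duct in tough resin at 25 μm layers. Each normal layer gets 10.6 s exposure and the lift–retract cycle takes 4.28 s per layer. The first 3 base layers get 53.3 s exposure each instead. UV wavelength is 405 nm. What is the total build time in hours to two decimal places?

Number of layers: 94.2 / 0.025 → 3768 (rounded up).
Base layers: 3 × (53.3 + 4.28) → 172.74 s.
Remaining layers: 3765 × (10.6 + 4.28) → 56023.2 s.
Total = 172.74 + 56023.2 = 56195.94 s = 15.61 hours.

15.61 hours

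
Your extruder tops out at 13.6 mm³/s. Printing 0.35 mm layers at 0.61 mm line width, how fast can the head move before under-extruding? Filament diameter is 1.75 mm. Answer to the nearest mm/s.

64 mm/s

Bead cross-section = 0.35 × 0.61 = 0.2135 mm².
v_max = Q/A = 13.6/0.2135 = 63.70 mm/s → 64 mm/s.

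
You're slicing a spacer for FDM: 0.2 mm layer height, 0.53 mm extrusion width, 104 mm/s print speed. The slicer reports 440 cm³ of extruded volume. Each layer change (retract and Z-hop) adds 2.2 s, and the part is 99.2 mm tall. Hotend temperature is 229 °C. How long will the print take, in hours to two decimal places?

Bead cross-section = 0.2 × 0.53, so 0.106 mm².
Total extruded path = 440000/0.106 = 4150943.4 mm.
Time extruding = 4150943.4 / 104, so 39912.9 s.
Number of layers: 99.2 / 0.2 → 496 (rounded up).
Z-hop total: 496 × 2.2 → 1091.2 s.
Altogether 39912.9 + 1091.2 = 41004.1 s, i.e. 11.39 hours.

11.39 hours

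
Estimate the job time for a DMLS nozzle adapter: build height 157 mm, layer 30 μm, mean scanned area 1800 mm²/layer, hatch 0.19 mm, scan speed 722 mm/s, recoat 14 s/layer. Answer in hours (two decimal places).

39.43 hours

Layer count = ceil(157 / 0.03) = 5234.
Per-layer scan distance = 1800 / 0.19, so 9473.7 mm.
Scan time per layer = 9473.7 / 722, so 13.1215 s.
Per-layer time = 13.1215 + 14 = 27.1215 s.
Build time = 5234 × 27.1215 = 141953.931 s = 39.43 hours.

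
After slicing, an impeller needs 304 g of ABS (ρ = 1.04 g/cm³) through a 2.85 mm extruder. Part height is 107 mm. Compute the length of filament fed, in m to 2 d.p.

Extruded volume: 304/1.04 = 292.3077 cm³ (292307.7 mm³).
Filament cross-section = π × (2.85/2)² = 6.3794 mm².
Length = 292307.7 / 6.3794 = 45820.56 mm = 45.82 m.

45.82 m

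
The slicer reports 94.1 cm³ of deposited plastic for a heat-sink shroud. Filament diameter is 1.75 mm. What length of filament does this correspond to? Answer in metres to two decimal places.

39.12 m

Cross-section of 1.75 mm filament: π·(1.75/2)² = 2.4053 mm².
L = 94100 mm³ / 2.4053 mm² = 39121.94 mm, i.e. 39.12 m.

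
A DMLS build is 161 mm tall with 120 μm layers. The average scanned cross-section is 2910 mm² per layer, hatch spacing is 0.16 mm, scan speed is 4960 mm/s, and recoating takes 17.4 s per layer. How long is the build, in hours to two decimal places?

7.85 hours

Layers = ⌈161/0.12⌉ = 1342.
Scan path per layer = 2910 / 0.16, so 18187.5 mm.
Laser time per layer: 18187.5 / 4960 → 3.6668 s.
Time per layer = 3.6668 + 17.4, so 21.0668 s.
Total: 1342 × 21.0668 s = 28271.6456 s → 7.85 hours.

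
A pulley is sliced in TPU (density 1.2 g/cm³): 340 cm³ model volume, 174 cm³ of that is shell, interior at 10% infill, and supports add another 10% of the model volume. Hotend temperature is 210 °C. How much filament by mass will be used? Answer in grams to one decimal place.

269.5 g

Volume inside the shell = 340 − 174 = 166 cm³.
Infill volume = 0.10 × 166 = 16.6 cm³.
Support = 0.10 × 340, so 34 cm³.
Total extruded = 174 + 16.6 + 34, so 224.6 cm³.
Mass = 224.6 × 1.2, so 269.52 g.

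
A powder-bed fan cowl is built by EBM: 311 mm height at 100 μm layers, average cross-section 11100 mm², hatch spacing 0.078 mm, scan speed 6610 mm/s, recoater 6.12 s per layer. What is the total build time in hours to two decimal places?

23.89 hours

Layer count = ceil(311 / 0.1) = 3110.
Hatch length per layer: 11100 / 0.078 → 142307.7 mm.
Scan time per layer: 142307.7 / 6610 → 21.5292 s.
Per-layer time = 21.5292 + 6.12 = 27.6492 s.
3110 layers × 27.6492 s/layer = 85989.012 s, i.e. 23.89 hours.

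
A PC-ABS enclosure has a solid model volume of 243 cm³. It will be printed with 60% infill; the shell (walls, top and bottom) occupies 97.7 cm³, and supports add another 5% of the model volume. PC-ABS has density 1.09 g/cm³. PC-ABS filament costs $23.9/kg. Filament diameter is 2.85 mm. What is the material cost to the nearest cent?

Interior volume = 243 − 97.7 = 145.3 cm³.
Infill volume = 0.60 × 145.3 = 87.18 cm³.
Support = 0.05 × 243 = 12.15 cm³.
Total extruded = 97.7 + 87.18 + 12.15 = 197.03 cm³.
Mass = 197.03 × 1.09 = 214.7627 g.
At $23.9/kg: 214.7627/1000 × 23.9 = $5.13.

$5.13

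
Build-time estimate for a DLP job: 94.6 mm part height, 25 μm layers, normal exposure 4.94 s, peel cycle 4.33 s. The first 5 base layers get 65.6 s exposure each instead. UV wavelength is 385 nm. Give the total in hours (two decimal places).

9.83 hours

Layer count = ceil(94.6 / 0.025) = 3784.
Bottom layers = 5 × (65.6 + 4.33) = 349.65 s.
Remaining layers = 3779 × (4.94 + 4.33) = 35031.33 s.
Total = 349.65 + 35031.33 = 35380.98 s = 9.83 hours.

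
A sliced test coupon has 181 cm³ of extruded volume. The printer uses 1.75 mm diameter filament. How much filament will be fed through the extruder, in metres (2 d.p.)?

Filament cross-section = π × (1.75/2)² = 2.4053 mm².
L = 181000 mm³ / 2.4053 mm² = 75250.49 mm, i.e. 75.25 m.

75.25 m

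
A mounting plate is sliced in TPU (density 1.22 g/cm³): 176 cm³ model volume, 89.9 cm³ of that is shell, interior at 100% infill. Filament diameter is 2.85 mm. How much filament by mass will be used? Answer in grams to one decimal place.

214.7 g

Volume inside the shell = 176 − 89.9 = 86.1 cm³.
Deposited infill = 1.00 × 86.1 = 86.1 cm³.
Deposited volume = 89.9 + 86.1, so 176 cm³.
Mass: 176 × 1.22 → 214.72 g.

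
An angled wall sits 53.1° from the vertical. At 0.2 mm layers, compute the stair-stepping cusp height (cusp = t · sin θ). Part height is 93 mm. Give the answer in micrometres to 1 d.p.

sin(53.1°) = 0.7997, so cusp = 0.2 × 0.7997 = 0.15994 mm → 159.9 μm.

159.9 μm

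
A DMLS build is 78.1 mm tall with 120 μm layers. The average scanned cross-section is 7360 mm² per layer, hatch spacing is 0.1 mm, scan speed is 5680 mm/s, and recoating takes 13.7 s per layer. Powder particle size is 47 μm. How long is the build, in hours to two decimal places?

4.82 hours

Number of layers: 78.1 / 0.12 → 651 (rounded up).
Per-layer scan distance = 7360 / 0.1 = 73600 mm.
Per-layer scan time: 73600 / 5680 → 12.9577 s.
Per-layer time: 12.9577 + 13.7 → 26.6577 s.
Total: 651 × 26.6577 s = 17354.1627 s → 4.82 hours.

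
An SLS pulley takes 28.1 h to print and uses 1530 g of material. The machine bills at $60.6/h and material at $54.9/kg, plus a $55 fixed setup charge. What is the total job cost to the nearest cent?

$1841.86

Time charge: 60.6 × 28.1 → $1702.86.
Feedstock cost = 54.9 × 1530/1000, so $83.997.
Adding setup: 1702.86 + 83.997 + 55 → 1841.857 ≈ $1841.86.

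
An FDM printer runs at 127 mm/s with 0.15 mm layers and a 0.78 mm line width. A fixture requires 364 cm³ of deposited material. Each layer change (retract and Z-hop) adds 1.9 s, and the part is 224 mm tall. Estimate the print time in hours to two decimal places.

Bead cross-section: 0.15 × 0.78 → 0.117 mm².
Toolpath length = 364 cm³ / 0.117 mm² = 364000 / 0.117 = 3111111.1 mm.
Print-move time = 3111111.1 / 127 = 24496.9 s.
Layers = ⌈224/0.15⌉ = 1494.
Layer-change overhead: 1494 × 1.9 → 2838.6 s.
Total = 24496.9 + 2838.6 = 27335.5 s = 7.59 hours.

7.59 hours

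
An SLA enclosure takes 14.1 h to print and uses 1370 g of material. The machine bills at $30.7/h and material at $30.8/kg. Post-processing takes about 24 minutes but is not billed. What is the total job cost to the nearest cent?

$475.07

Time charge = 30.7 × 14.1 = $432.87.
Material cost = 30.8 × 1370/1000, so $42.196.
Total = 432.87 + 42.196 = 475.066 ≈ $475.07.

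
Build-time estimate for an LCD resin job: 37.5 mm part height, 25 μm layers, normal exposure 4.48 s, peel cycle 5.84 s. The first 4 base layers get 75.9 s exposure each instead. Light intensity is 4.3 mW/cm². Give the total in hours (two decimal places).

4.38 hours

Layer count = ceil(37.5 / 0.025) = 1500.
Base layers = 4 × (75.9 + 5.84) = 326.96 s.
Remaining layers = 1496 × (4.48 + 5.84), so 15438.72 s.
Total = 326.96 + 15438.72 = 15765.68 s = 4.38 hours.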